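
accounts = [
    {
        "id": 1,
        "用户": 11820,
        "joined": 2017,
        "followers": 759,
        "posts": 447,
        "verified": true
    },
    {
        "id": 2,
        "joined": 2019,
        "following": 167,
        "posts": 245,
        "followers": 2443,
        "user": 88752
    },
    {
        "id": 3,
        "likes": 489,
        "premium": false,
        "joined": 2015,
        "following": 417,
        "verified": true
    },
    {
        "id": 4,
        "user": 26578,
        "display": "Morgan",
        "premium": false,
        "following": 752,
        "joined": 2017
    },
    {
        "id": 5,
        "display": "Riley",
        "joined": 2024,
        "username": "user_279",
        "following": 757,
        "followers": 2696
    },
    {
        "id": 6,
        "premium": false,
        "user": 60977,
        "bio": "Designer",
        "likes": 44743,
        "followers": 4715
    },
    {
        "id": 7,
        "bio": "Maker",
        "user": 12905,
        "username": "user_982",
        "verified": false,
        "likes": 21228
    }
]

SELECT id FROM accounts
[1, 2, 3, 4, 5, 6, 7]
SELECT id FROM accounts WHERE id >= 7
[7]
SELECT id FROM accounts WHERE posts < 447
[2]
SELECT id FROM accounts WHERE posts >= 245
[1, 2]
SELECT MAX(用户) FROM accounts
11820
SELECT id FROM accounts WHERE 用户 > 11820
[]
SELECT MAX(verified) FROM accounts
True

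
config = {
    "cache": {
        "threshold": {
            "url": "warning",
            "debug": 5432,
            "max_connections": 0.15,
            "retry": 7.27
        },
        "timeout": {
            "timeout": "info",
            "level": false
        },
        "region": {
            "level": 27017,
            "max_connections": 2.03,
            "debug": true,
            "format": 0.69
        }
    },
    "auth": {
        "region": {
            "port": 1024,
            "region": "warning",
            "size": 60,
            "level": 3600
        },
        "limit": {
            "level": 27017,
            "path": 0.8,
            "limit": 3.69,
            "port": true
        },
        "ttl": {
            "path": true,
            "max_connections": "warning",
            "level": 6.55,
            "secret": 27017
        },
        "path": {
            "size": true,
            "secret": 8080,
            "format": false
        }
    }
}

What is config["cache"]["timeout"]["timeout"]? "info"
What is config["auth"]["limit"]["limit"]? 3.69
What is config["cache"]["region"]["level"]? 27017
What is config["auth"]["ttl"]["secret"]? 27017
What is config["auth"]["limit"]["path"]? 0.8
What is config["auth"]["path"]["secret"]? 8080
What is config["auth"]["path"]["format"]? False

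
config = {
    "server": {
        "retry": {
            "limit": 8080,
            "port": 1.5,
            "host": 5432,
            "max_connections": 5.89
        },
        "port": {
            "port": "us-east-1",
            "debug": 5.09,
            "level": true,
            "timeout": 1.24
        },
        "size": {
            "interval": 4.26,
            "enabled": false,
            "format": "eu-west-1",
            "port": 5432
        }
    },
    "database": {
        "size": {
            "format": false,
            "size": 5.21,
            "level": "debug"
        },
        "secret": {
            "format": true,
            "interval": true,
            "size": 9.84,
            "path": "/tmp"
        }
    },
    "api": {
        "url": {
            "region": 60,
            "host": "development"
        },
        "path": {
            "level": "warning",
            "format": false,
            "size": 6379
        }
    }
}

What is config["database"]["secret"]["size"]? 9.84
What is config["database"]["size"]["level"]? "debug"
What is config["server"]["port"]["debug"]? 5.09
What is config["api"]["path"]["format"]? False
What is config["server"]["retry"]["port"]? 1.5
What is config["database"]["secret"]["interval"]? True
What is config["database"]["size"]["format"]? False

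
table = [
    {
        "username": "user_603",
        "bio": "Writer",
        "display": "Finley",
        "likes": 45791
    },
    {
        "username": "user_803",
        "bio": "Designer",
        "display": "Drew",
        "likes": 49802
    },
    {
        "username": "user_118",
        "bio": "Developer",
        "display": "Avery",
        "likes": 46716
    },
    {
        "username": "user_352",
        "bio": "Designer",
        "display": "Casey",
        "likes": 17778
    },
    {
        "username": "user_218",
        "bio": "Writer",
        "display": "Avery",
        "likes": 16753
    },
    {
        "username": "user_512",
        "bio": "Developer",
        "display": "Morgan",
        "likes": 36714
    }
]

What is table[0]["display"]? "Finley"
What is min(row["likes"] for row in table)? 16753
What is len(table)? 6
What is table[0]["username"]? "user_603"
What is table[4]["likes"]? 16753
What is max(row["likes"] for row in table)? 49802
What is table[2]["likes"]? 46716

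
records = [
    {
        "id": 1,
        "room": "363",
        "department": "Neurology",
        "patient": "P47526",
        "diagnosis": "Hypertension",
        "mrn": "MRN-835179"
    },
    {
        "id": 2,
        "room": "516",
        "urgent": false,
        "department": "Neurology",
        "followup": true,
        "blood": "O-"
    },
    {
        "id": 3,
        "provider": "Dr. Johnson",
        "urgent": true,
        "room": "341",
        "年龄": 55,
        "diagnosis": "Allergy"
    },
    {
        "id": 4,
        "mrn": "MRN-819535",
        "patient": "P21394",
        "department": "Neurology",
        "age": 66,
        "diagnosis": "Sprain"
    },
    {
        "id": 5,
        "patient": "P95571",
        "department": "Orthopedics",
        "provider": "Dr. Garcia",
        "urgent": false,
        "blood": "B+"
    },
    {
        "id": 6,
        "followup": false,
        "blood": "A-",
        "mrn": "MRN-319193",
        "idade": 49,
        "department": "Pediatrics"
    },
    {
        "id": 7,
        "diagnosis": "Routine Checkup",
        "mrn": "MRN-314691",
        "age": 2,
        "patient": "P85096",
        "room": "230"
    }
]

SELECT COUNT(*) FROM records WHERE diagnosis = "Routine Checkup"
1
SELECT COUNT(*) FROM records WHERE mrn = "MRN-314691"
1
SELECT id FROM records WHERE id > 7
[]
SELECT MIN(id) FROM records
1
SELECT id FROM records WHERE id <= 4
[1, 2, 3, 4]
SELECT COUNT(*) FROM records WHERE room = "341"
1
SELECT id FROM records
[1, 2, 3, 4, 5, 6, 7]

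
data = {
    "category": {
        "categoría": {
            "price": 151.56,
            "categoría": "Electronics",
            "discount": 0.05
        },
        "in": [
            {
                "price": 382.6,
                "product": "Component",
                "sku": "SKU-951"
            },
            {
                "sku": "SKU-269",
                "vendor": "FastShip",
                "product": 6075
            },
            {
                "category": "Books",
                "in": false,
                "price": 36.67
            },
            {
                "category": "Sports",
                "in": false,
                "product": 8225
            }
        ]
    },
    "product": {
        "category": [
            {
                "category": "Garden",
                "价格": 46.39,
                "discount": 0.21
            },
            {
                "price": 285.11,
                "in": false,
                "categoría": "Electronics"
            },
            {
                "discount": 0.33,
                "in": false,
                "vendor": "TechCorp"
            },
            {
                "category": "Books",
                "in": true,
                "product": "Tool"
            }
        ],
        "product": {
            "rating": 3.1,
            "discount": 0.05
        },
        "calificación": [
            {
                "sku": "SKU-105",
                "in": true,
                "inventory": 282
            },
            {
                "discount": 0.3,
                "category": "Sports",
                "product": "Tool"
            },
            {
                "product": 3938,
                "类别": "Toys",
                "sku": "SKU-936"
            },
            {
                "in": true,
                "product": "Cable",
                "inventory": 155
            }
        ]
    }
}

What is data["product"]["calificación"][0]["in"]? True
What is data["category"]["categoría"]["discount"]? 0.05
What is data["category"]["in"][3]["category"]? "Sports"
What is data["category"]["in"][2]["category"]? "Books"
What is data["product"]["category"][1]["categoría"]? "Electronics"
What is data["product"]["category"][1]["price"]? 285.11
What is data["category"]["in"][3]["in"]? False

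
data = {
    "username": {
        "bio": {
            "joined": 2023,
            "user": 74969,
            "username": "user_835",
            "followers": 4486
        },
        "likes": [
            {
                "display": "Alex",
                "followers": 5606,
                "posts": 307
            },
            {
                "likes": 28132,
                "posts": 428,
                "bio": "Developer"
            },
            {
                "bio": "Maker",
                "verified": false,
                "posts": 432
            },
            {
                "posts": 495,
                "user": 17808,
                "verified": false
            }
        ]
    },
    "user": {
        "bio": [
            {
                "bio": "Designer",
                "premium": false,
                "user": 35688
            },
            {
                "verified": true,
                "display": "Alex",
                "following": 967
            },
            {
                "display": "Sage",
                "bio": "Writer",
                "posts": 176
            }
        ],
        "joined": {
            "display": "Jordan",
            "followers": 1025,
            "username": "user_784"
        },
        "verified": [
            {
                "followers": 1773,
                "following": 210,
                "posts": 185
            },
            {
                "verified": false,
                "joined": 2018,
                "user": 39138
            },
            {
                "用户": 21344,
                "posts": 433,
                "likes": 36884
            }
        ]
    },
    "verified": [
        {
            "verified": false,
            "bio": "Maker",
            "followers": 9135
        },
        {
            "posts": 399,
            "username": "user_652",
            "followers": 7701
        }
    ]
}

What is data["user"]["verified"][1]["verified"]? False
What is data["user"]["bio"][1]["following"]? 967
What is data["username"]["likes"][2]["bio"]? "Maker"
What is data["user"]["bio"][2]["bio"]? "Writer"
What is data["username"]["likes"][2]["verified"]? False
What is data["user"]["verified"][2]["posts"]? 433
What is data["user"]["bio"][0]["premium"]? False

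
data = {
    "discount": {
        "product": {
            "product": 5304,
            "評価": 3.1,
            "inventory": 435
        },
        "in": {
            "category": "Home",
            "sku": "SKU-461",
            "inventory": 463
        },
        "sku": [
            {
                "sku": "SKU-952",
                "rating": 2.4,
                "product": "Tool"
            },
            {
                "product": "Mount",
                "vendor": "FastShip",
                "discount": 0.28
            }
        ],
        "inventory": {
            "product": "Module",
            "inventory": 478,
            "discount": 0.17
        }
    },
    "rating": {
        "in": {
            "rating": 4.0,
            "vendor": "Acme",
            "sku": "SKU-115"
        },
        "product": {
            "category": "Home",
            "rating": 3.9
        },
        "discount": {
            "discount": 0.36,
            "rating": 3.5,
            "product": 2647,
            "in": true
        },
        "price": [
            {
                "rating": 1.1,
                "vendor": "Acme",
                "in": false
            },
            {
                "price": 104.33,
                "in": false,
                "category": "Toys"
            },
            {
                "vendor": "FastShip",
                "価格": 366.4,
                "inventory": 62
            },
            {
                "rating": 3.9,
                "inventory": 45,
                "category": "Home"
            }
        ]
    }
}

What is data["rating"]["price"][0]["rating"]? 1.1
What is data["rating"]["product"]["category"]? "Home"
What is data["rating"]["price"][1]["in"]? False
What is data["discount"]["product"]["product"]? 5304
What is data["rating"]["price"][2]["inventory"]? 62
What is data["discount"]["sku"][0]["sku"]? "SKU-952"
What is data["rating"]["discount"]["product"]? 2647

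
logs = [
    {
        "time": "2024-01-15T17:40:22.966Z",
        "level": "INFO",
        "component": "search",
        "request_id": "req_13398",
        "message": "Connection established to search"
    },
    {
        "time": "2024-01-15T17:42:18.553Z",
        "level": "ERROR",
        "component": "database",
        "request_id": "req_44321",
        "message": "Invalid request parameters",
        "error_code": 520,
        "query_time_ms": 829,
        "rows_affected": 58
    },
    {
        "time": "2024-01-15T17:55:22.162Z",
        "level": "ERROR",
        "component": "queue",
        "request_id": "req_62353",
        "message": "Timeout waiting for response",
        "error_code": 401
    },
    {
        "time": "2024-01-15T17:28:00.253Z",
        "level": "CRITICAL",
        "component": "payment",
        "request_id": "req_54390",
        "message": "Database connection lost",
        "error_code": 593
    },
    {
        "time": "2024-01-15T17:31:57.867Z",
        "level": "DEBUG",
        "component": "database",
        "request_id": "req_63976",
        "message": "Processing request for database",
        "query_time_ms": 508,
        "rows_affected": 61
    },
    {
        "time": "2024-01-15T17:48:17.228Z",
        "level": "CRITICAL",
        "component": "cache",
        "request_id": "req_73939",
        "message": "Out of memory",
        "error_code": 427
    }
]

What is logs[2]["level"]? "ERROR"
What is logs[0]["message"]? "Connection established to search"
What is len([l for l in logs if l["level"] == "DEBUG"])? 1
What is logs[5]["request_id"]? "req_73939"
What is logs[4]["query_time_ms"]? 508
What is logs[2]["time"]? "2024-01-15T17:55:22.162Z"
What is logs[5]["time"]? "2024-01-15T17:48:17.228Z"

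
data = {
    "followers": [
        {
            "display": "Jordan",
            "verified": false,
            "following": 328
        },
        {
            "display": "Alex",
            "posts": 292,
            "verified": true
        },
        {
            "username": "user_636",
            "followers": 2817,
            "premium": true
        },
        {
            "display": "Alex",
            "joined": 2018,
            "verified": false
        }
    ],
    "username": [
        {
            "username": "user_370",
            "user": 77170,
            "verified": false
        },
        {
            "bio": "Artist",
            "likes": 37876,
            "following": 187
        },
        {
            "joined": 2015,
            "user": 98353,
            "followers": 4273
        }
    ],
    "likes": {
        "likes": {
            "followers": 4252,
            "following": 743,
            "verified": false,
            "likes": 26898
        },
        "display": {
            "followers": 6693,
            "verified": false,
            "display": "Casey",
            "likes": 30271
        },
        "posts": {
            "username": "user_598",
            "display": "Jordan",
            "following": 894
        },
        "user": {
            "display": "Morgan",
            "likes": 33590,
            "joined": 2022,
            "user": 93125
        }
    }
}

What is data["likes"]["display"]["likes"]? 30271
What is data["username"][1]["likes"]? 37876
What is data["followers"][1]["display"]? "Alex"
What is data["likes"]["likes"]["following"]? 743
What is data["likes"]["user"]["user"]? 93125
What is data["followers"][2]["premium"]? True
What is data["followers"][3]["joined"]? 2018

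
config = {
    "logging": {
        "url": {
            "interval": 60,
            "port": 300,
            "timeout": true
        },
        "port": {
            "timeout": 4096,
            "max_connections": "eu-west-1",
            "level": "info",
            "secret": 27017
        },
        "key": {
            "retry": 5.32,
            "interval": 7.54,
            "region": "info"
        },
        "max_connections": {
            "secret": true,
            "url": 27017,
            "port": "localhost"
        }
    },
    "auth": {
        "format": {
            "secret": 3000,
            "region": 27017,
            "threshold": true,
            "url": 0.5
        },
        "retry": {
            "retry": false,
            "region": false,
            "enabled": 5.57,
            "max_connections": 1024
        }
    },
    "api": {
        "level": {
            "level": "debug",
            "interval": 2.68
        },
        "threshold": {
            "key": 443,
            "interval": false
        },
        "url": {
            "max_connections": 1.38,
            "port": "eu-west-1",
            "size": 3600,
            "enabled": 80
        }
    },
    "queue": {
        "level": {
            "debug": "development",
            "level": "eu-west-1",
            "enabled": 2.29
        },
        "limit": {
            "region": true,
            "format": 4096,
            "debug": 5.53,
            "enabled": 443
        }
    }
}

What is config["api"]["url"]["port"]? "eu-west-1"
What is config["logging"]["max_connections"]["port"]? "localhost"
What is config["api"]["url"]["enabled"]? 80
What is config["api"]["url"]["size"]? 3600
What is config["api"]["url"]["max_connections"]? 1.38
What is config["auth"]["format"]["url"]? 0.5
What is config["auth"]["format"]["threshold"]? True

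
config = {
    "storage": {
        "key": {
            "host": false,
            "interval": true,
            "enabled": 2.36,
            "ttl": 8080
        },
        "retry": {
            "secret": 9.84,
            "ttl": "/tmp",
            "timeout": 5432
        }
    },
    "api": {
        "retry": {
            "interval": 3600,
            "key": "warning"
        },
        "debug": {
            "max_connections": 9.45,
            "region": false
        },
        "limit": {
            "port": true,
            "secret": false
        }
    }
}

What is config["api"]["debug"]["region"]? False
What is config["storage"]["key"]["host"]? False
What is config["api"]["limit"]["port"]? True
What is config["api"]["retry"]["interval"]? 3600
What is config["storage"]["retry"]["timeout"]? 5432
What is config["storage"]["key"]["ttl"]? 8080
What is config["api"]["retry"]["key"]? "warning"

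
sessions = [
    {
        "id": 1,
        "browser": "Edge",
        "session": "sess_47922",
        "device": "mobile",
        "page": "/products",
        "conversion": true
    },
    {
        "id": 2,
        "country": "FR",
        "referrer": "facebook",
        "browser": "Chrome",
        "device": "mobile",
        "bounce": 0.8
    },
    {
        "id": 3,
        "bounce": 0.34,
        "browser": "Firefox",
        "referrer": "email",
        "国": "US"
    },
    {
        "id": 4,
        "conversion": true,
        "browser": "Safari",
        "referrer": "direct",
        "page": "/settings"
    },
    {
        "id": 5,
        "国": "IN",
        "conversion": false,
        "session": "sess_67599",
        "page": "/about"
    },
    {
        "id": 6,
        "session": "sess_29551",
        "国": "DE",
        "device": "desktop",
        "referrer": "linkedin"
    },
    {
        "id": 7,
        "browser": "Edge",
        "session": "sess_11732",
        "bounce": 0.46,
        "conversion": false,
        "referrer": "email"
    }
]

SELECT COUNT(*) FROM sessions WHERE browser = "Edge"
2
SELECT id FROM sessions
[1, 2, 3, 4, 5, 6, 7]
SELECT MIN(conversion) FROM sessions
False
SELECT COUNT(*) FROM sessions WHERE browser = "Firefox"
1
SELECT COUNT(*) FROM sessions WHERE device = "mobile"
2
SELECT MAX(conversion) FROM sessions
True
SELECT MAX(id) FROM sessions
7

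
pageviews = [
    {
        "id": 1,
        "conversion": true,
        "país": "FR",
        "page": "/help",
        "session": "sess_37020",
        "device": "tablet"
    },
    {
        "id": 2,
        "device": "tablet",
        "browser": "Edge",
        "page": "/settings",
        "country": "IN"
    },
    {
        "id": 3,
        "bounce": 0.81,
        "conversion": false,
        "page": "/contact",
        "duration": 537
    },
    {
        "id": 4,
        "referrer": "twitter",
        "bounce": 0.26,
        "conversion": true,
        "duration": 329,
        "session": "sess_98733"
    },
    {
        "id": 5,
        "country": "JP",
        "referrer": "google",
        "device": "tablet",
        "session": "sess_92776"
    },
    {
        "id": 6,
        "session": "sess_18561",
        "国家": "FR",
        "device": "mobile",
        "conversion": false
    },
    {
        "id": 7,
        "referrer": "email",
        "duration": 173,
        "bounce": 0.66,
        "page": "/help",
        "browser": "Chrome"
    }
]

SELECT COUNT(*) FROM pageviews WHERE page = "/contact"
1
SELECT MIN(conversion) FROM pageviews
False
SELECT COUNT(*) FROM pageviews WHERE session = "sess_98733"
1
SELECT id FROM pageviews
[1, 2, 3, 4, 5, 6, 7]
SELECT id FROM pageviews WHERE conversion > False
[1, 4]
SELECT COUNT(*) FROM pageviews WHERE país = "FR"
1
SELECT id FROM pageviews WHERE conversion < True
[3, 6]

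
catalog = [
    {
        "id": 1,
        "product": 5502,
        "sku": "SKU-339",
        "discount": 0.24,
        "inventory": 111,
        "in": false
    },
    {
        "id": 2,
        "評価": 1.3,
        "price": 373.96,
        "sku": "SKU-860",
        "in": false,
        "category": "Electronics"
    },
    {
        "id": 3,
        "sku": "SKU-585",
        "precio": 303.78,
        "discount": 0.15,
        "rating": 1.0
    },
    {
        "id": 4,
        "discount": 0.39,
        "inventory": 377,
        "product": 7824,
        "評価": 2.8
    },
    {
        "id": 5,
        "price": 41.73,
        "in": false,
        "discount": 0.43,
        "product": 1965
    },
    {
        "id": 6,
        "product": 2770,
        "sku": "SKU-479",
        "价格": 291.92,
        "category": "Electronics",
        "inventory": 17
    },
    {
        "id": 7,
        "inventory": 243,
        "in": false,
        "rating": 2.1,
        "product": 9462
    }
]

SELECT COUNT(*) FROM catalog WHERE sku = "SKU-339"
1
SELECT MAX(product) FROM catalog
9462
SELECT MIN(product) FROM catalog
1965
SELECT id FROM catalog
[1, 2, 3, 4, 5, 6, 7]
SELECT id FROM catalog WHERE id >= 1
[1, 2, 3, 4, 5, 6, 7]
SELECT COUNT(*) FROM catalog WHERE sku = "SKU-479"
1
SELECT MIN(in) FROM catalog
False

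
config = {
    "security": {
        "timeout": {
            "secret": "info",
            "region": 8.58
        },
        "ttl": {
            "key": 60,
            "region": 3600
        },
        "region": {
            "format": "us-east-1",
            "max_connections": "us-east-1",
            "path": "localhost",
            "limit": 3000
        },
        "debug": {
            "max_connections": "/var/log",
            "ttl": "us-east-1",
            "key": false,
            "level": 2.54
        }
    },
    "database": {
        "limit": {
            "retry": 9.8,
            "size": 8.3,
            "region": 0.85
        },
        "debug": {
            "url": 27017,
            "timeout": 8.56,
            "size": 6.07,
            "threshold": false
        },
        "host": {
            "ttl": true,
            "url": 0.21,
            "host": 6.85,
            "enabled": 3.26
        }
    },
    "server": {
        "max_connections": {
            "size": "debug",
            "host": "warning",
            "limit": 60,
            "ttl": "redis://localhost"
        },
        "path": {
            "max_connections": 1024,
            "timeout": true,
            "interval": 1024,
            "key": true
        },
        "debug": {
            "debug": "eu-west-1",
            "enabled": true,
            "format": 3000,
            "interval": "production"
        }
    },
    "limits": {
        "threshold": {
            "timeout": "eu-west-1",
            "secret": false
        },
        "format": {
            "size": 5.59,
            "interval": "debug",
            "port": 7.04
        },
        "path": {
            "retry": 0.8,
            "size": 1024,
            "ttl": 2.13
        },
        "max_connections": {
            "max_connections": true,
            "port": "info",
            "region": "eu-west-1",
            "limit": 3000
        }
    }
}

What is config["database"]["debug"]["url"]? 27017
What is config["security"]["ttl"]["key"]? 60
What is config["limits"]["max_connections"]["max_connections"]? True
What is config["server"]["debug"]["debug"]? "eu-west-1"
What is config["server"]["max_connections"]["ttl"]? "redis://localhost"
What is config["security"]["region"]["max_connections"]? "us-east-1"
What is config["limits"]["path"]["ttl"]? 2.13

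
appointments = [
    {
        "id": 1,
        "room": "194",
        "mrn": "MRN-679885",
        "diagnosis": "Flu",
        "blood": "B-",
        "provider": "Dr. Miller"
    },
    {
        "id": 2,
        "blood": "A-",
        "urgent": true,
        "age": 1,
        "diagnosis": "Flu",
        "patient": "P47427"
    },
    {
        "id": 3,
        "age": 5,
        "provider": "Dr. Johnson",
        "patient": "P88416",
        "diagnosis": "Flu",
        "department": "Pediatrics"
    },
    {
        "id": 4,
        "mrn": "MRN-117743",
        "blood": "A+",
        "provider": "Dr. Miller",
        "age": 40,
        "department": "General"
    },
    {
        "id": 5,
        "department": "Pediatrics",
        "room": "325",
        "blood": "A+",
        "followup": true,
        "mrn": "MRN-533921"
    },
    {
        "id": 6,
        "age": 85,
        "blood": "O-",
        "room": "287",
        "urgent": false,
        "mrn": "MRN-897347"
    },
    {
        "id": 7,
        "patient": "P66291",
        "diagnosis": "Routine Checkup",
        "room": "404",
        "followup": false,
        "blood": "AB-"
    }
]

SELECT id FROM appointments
[1, 2, 3, 4, 5, 6, 7]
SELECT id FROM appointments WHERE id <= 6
[1, 2, 3, 4, 5, 6]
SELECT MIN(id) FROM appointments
1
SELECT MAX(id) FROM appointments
7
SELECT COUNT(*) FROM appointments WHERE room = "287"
1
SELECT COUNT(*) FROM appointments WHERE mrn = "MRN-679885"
1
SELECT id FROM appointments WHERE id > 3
[4, 5, 6, 7]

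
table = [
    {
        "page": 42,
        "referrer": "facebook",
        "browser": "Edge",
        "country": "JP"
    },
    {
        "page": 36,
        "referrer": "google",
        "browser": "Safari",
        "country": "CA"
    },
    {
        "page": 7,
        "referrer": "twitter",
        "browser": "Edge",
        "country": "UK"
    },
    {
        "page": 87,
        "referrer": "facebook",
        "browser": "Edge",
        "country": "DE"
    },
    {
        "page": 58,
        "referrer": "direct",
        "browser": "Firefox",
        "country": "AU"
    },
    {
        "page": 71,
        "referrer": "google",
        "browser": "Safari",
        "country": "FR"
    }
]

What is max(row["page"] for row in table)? 87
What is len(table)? 6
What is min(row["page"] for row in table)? 7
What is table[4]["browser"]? "Firefox"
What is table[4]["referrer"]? "direct"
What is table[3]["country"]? "DE"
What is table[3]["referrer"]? "facebook"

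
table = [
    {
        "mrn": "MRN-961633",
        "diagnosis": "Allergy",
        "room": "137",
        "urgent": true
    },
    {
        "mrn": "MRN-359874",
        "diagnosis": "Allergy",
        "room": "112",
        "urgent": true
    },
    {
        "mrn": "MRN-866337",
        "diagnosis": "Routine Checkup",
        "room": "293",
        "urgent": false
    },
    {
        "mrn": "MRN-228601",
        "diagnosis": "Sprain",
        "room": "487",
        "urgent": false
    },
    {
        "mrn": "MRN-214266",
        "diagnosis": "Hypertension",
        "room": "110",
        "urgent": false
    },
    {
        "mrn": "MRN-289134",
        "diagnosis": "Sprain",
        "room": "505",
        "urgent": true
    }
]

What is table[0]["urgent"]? True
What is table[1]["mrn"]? "MRN-359874"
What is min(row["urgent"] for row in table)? False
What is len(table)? 6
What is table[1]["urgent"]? True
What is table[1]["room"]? "112"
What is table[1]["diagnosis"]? "Allergy"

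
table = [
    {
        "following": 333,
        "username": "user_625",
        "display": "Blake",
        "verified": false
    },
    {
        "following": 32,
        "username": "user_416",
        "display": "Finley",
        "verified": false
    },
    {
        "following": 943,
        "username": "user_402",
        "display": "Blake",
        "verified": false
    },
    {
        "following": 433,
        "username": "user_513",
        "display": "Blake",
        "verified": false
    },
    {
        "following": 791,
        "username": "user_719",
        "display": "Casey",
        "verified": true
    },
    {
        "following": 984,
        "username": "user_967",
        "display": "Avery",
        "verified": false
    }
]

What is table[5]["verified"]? False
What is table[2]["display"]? "Blake"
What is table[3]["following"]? 433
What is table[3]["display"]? "Blake"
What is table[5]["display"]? "Avery"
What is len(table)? 6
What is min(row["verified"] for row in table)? False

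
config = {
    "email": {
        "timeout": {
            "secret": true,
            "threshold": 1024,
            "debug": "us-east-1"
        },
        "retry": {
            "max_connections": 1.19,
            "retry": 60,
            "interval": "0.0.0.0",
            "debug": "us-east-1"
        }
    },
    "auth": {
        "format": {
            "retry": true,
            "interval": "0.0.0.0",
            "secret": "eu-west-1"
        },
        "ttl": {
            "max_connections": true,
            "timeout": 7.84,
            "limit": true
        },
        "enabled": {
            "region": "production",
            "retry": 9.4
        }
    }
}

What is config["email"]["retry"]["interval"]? "0.0.0.0"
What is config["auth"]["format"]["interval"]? "0.0.0.0"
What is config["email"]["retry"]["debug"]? "us-east-1"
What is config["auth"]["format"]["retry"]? True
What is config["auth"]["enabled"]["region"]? "production"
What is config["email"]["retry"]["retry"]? 60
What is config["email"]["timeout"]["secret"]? True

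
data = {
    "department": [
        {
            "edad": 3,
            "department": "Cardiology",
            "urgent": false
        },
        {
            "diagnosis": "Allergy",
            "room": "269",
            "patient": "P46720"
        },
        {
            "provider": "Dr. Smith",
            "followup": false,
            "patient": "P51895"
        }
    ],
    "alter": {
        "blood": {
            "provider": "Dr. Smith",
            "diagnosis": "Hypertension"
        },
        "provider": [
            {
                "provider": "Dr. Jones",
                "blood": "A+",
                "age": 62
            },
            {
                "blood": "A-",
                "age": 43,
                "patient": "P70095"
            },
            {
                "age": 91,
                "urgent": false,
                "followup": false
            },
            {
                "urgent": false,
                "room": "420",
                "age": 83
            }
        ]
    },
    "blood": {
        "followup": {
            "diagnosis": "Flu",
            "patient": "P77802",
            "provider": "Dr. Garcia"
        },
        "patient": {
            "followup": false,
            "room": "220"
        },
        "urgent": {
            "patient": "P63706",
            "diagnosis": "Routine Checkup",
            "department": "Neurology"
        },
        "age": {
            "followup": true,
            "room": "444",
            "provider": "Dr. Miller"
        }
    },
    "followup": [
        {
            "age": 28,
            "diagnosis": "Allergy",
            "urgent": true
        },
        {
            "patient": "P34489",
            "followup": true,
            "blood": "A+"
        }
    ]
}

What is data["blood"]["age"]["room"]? "444"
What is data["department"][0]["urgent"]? False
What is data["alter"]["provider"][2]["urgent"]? False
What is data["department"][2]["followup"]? False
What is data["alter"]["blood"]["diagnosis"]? "Hypertension"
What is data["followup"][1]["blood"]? "A+"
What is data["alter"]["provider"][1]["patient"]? "P70095"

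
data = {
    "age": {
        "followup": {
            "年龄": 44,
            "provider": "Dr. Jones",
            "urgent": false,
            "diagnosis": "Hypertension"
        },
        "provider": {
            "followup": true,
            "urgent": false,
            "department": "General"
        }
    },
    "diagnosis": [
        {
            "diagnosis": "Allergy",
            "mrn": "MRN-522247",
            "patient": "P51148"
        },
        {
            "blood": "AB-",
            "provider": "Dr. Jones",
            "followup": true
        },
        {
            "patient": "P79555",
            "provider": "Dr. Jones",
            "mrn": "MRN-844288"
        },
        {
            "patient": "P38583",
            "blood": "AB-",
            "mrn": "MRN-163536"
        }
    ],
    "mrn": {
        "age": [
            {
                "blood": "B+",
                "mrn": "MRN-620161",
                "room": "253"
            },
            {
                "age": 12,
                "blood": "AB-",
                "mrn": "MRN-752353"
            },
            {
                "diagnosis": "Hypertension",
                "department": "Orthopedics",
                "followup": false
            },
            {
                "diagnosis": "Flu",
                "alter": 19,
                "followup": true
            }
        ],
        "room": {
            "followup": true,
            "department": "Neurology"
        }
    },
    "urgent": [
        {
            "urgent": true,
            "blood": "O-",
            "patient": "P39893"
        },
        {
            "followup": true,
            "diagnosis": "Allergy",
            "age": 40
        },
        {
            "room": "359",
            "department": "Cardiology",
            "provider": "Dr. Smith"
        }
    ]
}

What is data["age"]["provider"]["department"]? "General"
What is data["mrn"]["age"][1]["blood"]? "AB-"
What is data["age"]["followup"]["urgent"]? False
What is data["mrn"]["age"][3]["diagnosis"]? "Flu"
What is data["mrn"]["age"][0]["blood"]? "B+"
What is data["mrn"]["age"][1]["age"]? 12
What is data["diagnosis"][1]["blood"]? "AB-"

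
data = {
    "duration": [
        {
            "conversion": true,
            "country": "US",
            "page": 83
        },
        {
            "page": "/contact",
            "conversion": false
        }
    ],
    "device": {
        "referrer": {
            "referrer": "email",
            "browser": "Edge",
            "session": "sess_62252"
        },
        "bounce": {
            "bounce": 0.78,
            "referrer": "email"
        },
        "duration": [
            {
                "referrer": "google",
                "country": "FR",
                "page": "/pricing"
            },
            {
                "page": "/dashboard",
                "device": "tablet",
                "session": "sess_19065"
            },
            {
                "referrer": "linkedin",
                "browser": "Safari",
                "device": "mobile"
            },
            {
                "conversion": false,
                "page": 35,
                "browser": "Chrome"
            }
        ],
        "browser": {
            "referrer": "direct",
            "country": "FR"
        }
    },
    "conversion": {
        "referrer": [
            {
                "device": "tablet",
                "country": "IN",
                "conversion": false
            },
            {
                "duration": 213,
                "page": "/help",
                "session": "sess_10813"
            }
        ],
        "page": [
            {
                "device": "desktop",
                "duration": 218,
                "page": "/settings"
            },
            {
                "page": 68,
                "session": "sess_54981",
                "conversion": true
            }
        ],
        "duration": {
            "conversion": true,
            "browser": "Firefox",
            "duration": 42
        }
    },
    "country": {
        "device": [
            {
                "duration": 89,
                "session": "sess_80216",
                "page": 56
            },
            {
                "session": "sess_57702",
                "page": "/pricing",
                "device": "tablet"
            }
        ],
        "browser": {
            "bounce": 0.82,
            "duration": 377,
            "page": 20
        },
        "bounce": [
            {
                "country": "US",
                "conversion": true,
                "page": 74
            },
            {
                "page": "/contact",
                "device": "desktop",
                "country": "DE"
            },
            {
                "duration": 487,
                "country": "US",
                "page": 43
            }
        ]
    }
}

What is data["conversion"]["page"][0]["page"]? "/settings"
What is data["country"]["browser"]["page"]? 20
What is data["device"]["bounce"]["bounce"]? 0.78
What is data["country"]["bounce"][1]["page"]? "/contact"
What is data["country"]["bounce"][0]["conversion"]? True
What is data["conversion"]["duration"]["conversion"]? True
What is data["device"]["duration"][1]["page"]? "/dashboard"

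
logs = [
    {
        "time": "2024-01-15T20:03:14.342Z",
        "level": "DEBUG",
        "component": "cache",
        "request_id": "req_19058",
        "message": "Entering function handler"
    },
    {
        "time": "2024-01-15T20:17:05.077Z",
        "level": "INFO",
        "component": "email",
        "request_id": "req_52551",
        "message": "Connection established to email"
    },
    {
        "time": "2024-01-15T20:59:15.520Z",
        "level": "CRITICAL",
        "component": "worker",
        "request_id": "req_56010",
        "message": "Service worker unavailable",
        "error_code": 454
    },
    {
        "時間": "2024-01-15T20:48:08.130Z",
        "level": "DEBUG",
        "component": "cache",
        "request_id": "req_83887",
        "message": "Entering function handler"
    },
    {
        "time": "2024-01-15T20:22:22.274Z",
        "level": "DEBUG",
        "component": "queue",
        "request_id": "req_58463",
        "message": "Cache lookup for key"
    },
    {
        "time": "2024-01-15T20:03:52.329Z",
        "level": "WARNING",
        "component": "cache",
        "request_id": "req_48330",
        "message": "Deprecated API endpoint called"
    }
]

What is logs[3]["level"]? "DEBUG"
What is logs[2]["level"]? "CRITICAL"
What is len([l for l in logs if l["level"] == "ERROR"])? 0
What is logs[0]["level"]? "DEBUG"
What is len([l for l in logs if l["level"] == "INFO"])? 1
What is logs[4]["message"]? "Cache lookup for key"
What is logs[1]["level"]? "INFO"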